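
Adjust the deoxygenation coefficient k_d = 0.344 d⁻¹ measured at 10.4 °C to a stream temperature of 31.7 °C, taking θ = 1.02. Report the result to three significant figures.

k_d(T₂) = k_d(T₁) · θ^(T₂−T₁) = 0.344 × 1.02^(31.7−10.4)
= 0.344 × 1.02^21.3 = 0.344 × 1.525 = 0.5245 d⁻¹.

k_d ≈ 0.524 d⁻¹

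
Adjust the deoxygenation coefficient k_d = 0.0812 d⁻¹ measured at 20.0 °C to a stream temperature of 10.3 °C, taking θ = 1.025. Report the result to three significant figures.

k_d(T₂) = k_d(T₁) · θ^(T₂−T₁) = 0.0812 × 1.025^(10.3−20.0)
= 0.0812 × 1.025^-9.70 = 0.0812 × 0.7870 = 0.06390 d⁻¹.

k_d ≈ 0.0639 d⁻¹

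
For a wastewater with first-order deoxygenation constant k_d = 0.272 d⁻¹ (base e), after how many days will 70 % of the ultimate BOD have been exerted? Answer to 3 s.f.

y/L₀ = 1 − e^(−k_d t) = 0.70 ⇒ e^(−k_d t) = 0.300
t = −ln(0.300) / 0.272 = 1.204 / 0.272 = 4.426 d.

t ≈ 4.43 d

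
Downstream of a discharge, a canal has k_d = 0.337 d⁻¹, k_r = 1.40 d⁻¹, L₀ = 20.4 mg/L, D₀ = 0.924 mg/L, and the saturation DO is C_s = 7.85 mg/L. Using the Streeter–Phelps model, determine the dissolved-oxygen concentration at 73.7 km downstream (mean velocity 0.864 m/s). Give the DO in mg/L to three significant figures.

DO ≈ 4.60 mg/L

Travel time t = x/v = 73.7 km / (0.864 m/s) = 73700 m / 0.864 m/s = 85300 s = 0.9873 d.
k_d L₀/(k_r−k_d) = 0.337×20.4/(1.40−0.337) = 6.875/1.063 = 6.467 mg/L.
e^(−k_d t) = e^(−0.337×0.9873) = 0.7170; e^(−k_r t) = e^(−1.40×0.9873) = 0.2510.
D = 6.467 × (0.7170 − 0.2510) + 0.924 × 0.2510 = 3.013 + 0.2319 = 3.245 mg/L.
DO = C_s − D = 7.85 − 3.245 = 4.605 mg/L.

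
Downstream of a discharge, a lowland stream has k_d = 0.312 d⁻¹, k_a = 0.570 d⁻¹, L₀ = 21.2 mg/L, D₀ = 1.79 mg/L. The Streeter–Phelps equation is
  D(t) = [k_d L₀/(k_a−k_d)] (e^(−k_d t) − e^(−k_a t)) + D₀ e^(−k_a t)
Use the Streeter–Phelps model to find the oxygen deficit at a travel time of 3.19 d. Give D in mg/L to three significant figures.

k_d L₀/(k_a−k_d) = 0.312×21.2/(0.570−0.312) = 6.614/0.2580 = 25.64 mg/L.
e^(−k_d t) = e^(−0.312×3.190) = 0.3696; e^(−k_a t) = e^(−0.570×3.190) = 0.1623.
D = 25.64 × (0.3696 − 0.1623) + 1.79 × 0.1623 = 5.315 + 0.2905 = 5.606 mg/L.

D ≈ 5.61 mg/L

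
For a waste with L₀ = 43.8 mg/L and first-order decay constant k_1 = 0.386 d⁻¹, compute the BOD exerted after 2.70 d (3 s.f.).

y_t = L₀(1 − e^(−k_1 t)) = 43.8 × (1 − e^(−0.386×2.70))
= 43.8 × (1 − 0.3527) = 43.8 × 0.6473 = 28.35 mg/L.

y ≈ 28.4 mg/L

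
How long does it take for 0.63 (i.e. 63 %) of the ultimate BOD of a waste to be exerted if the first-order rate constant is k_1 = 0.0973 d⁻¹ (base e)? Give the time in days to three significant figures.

y/L₀ = 1 − e^(−k_1 t) = 0.63 ⇒ e^(−k_1 t) = 0.370
t = −ln(0.370) / 0.0973 = 0.9943 / 0.0973 = 10.22 d.

t ≈ 10.2 d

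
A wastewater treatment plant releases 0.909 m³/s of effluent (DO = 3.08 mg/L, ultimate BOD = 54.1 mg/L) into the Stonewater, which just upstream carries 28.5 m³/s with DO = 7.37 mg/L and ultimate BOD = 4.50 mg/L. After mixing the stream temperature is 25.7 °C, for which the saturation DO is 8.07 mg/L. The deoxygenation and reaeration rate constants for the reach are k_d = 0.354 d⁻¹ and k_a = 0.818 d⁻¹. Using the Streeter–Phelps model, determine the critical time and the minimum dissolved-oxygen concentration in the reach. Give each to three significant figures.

Mixed DO = (28.5×7.37 + 0.909×3.08)/(28.5+0.909) = 212.8/29.41 = 7.237 mg/L.
Mixed L₀ = (28.5×4.50 + 0.909×54.1)/(29.41) = 177.4/29.41 = 6.033 mg/L.
Initial deficit D₀ = C_s − DO₀ = 8.07 − 7.237 = 0.8326 mg/L.
t_c = (1/0.4640) ln[(0.818/0.354)(1 − 0.8326×0.4640/(0.354×6.033))] = 2.155 × ln(1.893) = 1.375 d.
D_c = (0.354/0.818) × 6.033 × e^(−0.354×1.375) = 0.4328 × 6.033 × 0.6146 = 1.605 mg/L.
Minimum DO = 8.07 − 1.605 = 6.465 mg/L.

t_c ≈ 1.38 d; minimum DO ≈ 6.47 mg/L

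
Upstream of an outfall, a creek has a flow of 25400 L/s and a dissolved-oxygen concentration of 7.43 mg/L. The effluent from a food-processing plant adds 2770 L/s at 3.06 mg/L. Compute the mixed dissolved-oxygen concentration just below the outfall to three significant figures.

Flow-weighted mixing: C = (Q_r C_r + Q_w C_w)/(Q_r + Q_w)
= (25400×7.43 + 2770×3.06)/(25400 + 2770) = 197200/28170 = 7.000 mg/L.

7.00 mg/L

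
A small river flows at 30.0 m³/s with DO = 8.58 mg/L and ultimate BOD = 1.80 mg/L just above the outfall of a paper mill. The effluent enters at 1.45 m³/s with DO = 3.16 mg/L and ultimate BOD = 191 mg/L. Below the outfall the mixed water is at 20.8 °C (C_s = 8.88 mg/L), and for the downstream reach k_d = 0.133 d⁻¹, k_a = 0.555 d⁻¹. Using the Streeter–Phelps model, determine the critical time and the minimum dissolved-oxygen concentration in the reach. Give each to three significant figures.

t_c ≈ 2.96 d; minimum DO ≈ 7.18 mg/L

Mixed DO = (30.0×8.58 + 1.45×3.16)/(30.0+1.45) = 262.0/31.45 = 8.330 mg/L.
Mixed L₀ = (30.0×1.80 + 1.45×191)/(31.45) = 330.9/31.45 = 10.52 mg/L.
Initial deficit D₀ = C_s − DO₀ = 8.88 − 8.330 = 0.5499 mg/L.
t_c = (1/0.4220) ln[(0.555/0.133)(1 − 0.5499×0.4220/(0.133×10.52))] = 2.370 × ln(3.481) = 2.956 d.
D_c = (0.133/0.555) × 10.52 × e^(−0.133×2.956) = 0.2396 × 10.52 × 0.6749 = 1.702 mg/L.
Minimum DO = 8.88 − 1.702 = 7.178 mg/L.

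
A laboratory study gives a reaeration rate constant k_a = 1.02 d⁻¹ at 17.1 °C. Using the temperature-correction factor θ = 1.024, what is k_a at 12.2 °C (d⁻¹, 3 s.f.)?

k_a(T₂) = k_a(T₁) · θ^(T₂−T₁) = 1.02 × 1.024^(12.2−17.1)
= 1.02 × 1.024^-4.90 = 1.02 × 0.8903 = 0.9081 d⁻¹.

k_a ≈ 0.908 d⁻¹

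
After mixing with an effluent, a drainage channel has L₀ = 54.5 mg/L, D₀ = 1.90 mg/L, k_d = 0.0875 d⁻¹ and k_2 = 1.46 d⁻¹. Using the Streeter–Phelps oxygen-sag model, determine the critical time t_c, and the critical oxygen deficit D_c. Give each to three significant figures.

t_c ≈ 1.47 d; D_c ≈ 2.87 mg/L

t_c = [1/(k_2−k_d)] ln[(k_2/k_d)(1 − D₀(k_2−k_d)/(k_d L₀))]
= [1/(1.46−0.0875)] ln[(1.46/0.0875)(1 − 1.90×1.373/(0.0875×54.5))]
= (1/1.373) ln[16.69 × 0.4532] = 0.7286 × ln(7.561) = 0.7286 × 2.023 = 1.474 d.
L(t_c) = L₀ e^(−k_d t_c) = 54.5 × 0.8790 = 47.91 mg/L, and at the critical point k_2 D_c = k_d L, so D_c = (0.0875/1.46) × 47.91 = 2.871 mg/L.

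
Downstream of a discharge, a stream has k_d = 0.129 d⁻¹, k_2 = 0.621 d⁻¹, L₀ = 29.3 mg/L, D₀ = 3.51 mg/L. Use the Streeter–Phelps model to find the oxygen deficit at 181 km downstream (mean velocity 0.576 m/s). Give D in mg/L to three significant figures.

Travel time t = x/v = 181 km / (0.576 m/s) = 181000 m / 0.576 m/s = 314200 s = 3.637 d.
k_d L₀/(k_2−k_d) = 0.129×29.3/(0.621−0.129) = 3.780/0.4920 = 7.682 mg/L.
e^(−k_d t) = e^(−0.129×3.637) = 0.6255; e^(−k_2 t) = e^(−0.621×3.637) = 0.1045.
D = 7.682 × (0.6255 − 0.1045) + 3.51 × 0.1045 = 4.003 + 0.3668 = 4.369 mg/L.

D ≈ 4.37 mg/L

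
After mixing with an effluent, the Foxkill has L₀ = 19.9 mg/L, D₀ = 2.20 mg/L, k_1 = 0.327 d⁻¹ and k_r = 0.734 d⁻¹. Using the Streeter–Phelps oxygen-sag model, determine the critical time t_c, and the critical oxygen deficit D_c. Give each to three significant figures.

t_c ≈ 1.62 d; D_c ≈ 5.21 mg/L

At the critical point dD/dt = 0, so k_1 L₀ e^(−k_1 t) = k_r D. Substituting D(t) from the Streeter–Phelps equation and solving for t gives
t_c = ln[(k_r/k_1)(1 − D₀(k_r−k_1)/(k_1 L₀))] / (k_r−k_1).
Here k_r−k_1 = 0.4070 d⁻¹ and 1 − D₀(k_r−k_1)/(k_1 L₀) = 1 − 2.20×0.4070/(0.327×19.9) = 0.8624, so
t_c = ln(2.245 × 0.8624) / 0.4070 = 0.6605 / 0.4070 = 1.623 d.
D_c = (k_1/k_r) L₀ e^(−k_1 t_c) = (0.327/0.734) × 19.9 × e^(−0.327×1.623) = 0.4455 × 19.9 × 0.5882 = 5.215 mg/L.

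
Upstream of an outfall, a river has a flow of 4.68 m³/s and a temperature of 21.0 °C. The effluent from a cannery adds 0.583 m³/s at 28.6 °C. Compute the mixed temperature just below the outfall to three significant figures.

Flow-weighted mixing: C = (Q_r C_r + Q_w C_w)/(Q_r + Q_w)
= (4.68×21.0 + 0.583×28.6)/(4.68 + 0.583) = 115.0/5.263 = 21.84 °C.

21.8 °C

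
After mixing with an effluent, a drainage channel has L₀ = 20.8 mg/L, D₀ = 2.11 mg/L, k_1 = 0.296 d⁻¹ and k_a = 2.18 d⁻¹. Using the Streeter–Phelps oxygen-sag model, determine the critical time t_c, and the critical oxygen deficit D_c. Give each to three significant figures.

t_c = [1/(k_a−k_1)] ln[(k_a/k_1)(1 − D₀(k_a−k_1)/(k_1 L₀))]
= [1/(2.18−0.296)] ln[(2.18/0.296)(1 − 2.11×1.884/(0.296×20.8))]
= (1/1.884) ln[7.365 × 0.3543] = 0.5308 × ln(2.610) = 0.5308 × 0.9592 = 0.5091 d.
L(t_c) = L₀ e^(−k_1 t_c) = 20.8 × 0.8601 = 17.89 mg/L, and at the critical point k_a D_c = k_1 L, so D_c = (0.296/2.18) × 17.89 = 2.429 mg/L.

t_c ≈ 0.509 d; D_c ≈ 2.43 mg/L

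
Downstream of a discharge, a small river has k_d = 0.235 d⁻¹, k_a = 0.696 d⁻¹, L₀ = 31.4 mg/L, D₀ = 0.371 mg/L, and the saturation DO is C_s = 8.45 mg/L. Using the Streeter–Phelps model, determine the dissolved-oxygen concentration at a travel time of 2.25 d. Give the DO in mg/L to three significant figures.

DO ≈ 2.28 mg/L

k_d L₀/(k_a−k_d) = 0.235×31.4/(0.696−0.235) = 7.379/0.4610 = 16.01 mg/L.
e^(−k_d t) = e^(−0.235×2.250) = 0.5893; e^(−k_a t) = e^(−0.696×2.250) = 0.2089.
D = 16.01 × (0.5893 − 0.2089) + 0.371 × 0.2089 = 6.090 + 0.07749 = 6.167 mg/L.
DO = C_s − D = 8.45 − 6.167 = 2.283 mg/L.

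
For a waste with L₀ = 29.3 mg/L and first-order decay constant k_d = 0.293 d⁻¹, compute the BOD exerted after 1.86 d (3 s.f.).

y ≈ 12.3 mg/L

y_t = L₀(1 − e^(−k_d t)) = 29.3 × (1 − e^(−0.293×1.86))
= 29.3 × (1 − 0.5799) = 29.3 × 0.4201 = 12.31 mg/L.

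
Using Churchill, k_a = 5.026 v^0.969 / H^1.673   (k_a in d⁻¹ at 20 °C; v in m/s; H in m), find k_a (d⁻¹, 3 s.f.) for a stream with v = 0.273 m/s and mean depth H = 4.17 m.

k_a = 5.026 × 0.273^0.969 / 4.17^1.673 = 5.026 × 0.2842 / 10.90 = 0.1310 d⁻¹.

k_a ≈ 0.131 d⁻¹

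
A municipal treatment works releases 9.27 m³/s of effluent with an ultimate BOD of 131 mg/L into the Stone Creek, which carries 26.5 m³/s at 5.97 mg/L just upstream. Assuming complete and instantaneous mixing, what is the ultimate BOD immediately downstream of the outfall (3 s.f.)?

38.4 mg/L

Flow-weighted mixing: C = (Q_r C_r + Q_w C_w)/(Q_r + Q_w)
= (26.5×5.97 + 9.27×131)/(26.5 + 9.27) = 1373/35.77 = 38.37 mg/L.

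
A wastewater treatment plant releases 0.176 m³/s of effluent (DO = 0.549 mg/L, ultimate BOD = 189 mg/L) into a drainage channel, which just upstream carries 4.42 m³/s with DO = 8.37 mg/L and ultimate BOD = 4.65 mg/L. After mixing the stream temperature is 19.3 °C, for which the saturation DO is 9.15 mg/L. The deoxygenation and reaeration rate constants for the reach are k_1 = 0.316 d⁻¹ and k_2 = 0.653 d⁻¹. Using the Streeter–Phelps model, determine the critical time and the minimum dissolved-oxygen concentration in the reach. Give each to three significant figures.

Mixed DO = (4.42×8.37 + 0.176×0.549)/(4.42+0.176) = 37.09/4.596 = 8.071 mg/L.
Mixed L₀ = (4.42×4.65 + 0.176×189)/(4.596) = 53.82/4.596 = 11.71 mg/L.
Initial deficit D₀ = C_s − DO₀ = 9.15 − 8.071 = 1.079 mg/L.
t_c = (1/0.3370) ln[(0.653/0.316)(1 − 1.079×0.3370/(0.316×11.71))] = 2.967 × ln(1.863) = 1.847 d.
D_c = (0.316/0.653) × 11.71 × e^(−0.316×1.847) = 0.4839 × 11.71 × 0.5579 = 3.161 mg/L.
Minimum DO = 9.15 − 3.161 = 5.989 mg/L.

t_c ≈ 1.85 d; minimum DO ≈ 5.99 mg/L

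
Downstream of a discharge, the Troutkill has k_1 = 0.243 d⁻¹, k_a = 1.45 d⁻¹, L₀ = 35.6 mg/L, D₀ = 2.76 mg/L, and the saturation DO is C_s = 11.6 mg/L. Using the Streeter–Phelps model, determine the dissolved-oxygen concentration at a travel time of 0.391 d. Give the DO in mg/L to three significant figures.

k_1 L₀/(k_a−k_1) = 0.243×35.6/(1.45−0.243) = 8.651/1.207 = 7.167 mg/L.
e^(−k_1 t) = e^(−0.243×0.3910) = 0.9094; e^(−k_a t) = e^(−1.45×0.3910) = 0.5673.
D = 7.167 × (0.9094 − 0.5673) + 2.76 × 0.5673 = 2.452 + 1.566 = 4.018 mg/L.
DO = C_s − D = 11.6 − 4.018 = 7.582 mg/L.

DO ≈ 7.58 mg/L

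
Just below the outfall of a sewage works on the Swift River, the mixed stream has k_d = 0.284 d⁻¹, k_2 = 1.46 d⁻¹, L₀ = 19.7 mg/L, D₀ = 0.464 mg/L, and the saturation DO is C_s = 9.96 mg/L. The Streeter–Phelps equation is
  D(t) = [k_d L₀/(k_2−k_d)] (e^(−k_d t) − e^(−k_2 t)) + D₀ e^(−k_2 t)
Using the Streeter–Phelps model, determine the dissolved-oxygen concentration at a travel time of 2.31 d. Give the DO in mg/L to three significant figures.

k_d L₀/(k_2−k_d) = 0.284×19.7/(1.46−0.284) = 5.595/1.176 = 4.757 mg/L.
e^(−k_d t) = e^(−0.284×2.310) = 0.5189; e^(−k_2 t) = e^(−1.46×2.310) = 0.03430.
D = 4.757 × (0.5189 − 0.03430) + 0.464 × 0.03430 = 2.305 + 0.01592 = 2.321 mg/L.
DO = C_s − D = 9.96 − 2.321 = 7.639 mg/L.

DO ≈ 7.64 mg/L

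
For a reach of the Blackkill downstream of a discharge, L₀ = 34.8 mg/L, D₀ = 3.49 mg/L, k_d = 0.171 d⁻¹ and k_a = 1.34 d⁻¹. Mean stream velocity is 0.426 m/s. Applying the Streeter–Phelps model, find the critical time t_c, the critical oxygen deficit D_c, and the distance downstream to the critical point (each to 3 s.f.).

t_c ≈ 0.771 d; D_c ≈ 3.89 mg/L; x_c ≈ 28.4 km

With k_a/k_d = 7.836 and 1 − D₀(k_a−k_d)/(k_d L₀) = 0.3144,
t_c = ln(7.836 × 0.3144) / (1.34 − 0.171) = ln(2.464) / 1.169 = 0.9017/1.169 = 0.7713 d.
D_c = (k_d/k_a) L₀ e^(−k_d t_c) = (0.171/1.34) × 34.8 × e^(−0.171×0.7713) = 0.1276 × 34.8 × 0.8764 = 3.892 mg/L.
x_c = v t_c = 0.426 m/s × 0.7713 d × 86400 s/d = 28390 m ≈ 28.4 km.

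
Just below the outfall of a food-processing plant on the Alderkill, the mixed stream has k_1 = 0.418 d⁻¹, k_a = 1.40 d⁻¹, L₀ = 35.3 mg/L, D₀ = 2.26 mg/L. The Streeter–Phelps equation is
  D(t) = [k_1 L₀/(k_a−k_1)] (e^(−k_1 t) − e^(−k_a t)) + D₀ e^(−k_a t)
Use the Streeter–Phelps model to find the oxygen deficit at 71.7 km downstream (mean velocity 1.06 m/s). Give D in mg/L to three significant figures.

Travel time t = x/v = 71.7 km / (1.06 m/s) = 71700 m / 1.06 m/s = 67640 s = 0.7829 d.
k_1 L₀/(k_a−k_1) = 0.418×35.3/(1.40−0.418) = 14.76/0.9820 = 15.03 mg/L.
e^(−k_1 t) = e^(−0.418×0.7829) = 0.7209; e^(−k_a t) = e^(−1.40×0.7829) = 0.3342.
D = 15.03 × (0.7209 − 0.3342) + 2.26 × 0.3342 = 5.811 + 0.7553 = 6.566 mg/L.

D ≈ 6.57 mg/L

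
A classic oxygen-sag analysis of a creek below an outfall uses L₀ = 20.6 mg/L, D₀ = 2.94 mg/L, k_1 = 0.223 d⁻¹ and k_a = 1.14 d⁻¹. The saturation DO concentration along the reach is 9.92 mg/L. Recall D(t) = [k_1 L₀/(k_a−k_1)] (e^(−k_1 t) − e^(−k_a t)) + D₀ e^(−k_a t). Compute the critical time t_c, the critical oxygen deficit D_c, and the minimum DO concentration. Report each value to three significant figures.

t_c ≈ 0.815 d; D_c ≈ 3.36 mg/L; min DO ≈ 6.56 mg/L

At the critical point dD/dt = 0, so k_1 L₀ e^(−k_1 t) = k_a D. Substituting D(t) from the Streeter–Phelps equation and solving for t gives
t_c = ln[(k_a/k_1)(1 − D₀(k_a−k_1)/(k_1 L₀))] / (k_a−k_1).
Here k_a−k_1 = 0.9170 d⁻¹ and 1 − D₀(k_a−k_1)/(k_1 L₀) = 1 − 2.94×0.9170/(0.223×20.6) = 0.4131, so
t_c = ln(5.112 × 0.4131) / 0.9170 = 0.7476 / 0.9170 = 0.8153 d.
D_c = (k_1/k_a) L₀ e^(−k_1 t_c) = (0.223/1.14) × 20.6 × e^(−0.223×0.8153) = 0.1956 × 20.6 × 0.8338 = 3.360 mg/L.
Minimum DO = C_s − D_c = 9.92 − 3.360 = 6.560 mg/L.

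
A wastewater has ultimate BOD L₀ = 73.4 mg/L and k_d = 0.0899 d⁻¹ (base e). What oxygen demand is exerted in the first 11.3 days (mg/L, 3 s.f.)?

y ≈ 46.8 mg/L

y_t = L₀(1 − e^(−k_d t)) = 73.4 × (1 − e^(−0.0899×11.3))
= 73.4 × (1 − 0.3621) = 73.4 × 0.6379 = 46.82 mg/L.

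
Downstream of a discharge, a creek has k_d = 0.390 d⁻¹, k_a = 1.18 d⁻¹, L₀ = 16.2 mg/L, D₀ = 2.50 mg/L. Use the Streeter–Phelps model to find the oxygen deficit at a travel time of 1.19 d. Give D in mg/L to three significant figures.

k_d L₀/(k_a−k_d) = 0.390×16.2/(1.18−0.390) = 6.318/0.7900 = 7.997 mg/L.
e^(−k_d t) = e^(−0.390×1.190) = 0.6287; e^(−k_a t) = e^(−1.18×1.190) = 0.2456.
D = 7.997 × (0.6287 − 0.2456) + 2.50 × 0.2456 = 3.064 + 0.6139 = 3.678 mg/L.

D ≈ 3.68 mg/L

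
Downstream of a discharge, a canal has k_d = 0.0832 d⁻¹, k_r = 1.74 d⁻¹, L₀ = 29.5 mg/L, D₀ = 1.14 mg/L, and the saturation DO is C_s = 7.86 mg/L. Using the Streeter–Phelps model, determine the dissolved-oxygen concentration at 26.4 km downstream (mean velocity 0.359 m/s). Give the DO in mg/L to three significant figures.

DO ≈ 6.56 mg/L

Travel time t = x/v = 26.4 km / (0.359 m/s) = 26400 m / 0.359 m/s = 73540 s = 0.8511 d.
k_d L₀/(k_r−k_d) = 0.0832×29.5/(1.74−0.0832) = 2.454/1.657 = 1.481 mg/L.
e^(−k_d t) = e^(−0.0832×0.8511) = 0.9316; e^(−k_r t) = e^(−1.74×0.8511) = 0.2274.
D = 1.481 × (0.9316 − 0.2274) + 1.14 × 0.2274 = 1.043 + 0.2593 = 1.302 mg/L.
DO = C_s − D = 7.86 − 1.302 = 6.558 mg/L.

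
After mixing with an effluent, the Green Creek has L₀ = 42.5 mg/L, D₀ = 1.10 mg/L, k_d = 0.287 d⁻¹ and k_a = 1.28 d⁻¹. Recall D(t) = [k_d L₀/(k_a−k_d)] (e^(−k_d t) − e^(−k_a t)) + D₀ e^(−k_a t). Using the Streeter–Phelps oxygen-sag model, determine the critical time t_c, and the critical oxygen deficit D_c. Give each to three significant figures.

t_c ≈ 1.41 d; D_c ≈ 6.36 mg/L

t_c = [1/(k_a−k_d)] ln[(k_a/k_d)(1 − D₀(k_a−k_d)/(k_d L₀))]
= [1/(1.28−0.287)] ln[(1.28/0.287)(1 − 1.10×0.9930/(0.287×42.5))]
= (1/0.9930) ln[4.460 × 0.9104] = 1.007 × ln(4.061) = 1.007 × 1.401 = 1.411 d.
L(t_c) = L₀ e^(−k_d t_c) = 42.5 × 0.6670 = 28.35 mg/L, and at the critical point k_a D_c = k_d L, so D_c = (0.287/1.28) × 28.35 = 6.356 mg/L.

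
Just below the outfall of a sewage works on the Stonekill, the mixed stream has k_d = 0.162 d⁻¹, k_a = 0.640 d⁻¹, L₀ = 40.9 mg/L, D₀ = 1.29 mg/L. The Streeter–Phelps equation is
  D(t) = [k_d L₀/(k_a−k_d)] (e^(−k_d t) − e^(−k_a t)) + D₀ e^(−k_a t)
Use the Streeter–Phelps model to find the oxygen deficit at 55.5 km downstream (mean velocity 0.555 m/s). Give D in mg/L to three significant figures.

D ≈ 5.50 mg/L

Travel time t = x/v = 55.5 km / (0.555 m/s) = 55500 m / 0.555 m/s = 100000 s = 1.157 d.
k_d L₀/(k_a−k_d) = 0.162×40.9/(0.640−0.162) = 6.626/0.4780 = 13.86 mg/L.
e^(−k_d t) = e^(−0.162×1.157) = 0.8290; e^(−k_a t) = e^(−0.640×1.157) = 0.4768.
D = 13.86 × (0.8290 − 0.4768) + 1.29 × 0.4768 = 4.883 + 0.6150 = 5.498 mg/L.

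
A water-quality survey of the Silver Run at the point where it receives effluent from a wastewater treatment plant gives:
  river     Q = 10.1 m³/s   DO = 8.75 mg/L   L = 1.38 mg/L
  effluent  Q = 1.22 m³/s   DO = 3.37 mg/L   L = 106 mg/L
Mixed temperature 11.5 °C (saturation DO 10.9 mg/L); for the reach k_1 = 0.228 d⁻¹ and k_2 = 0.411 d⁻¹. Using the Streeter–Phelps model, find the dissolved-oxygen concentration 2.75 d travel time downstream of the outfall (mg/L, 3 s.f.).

Mixed DO = (10.1×8.75 + 1.22×3.37)/(10.1+1.22) = 92.49/11.32 = 8.170 mg/L.
Mixed L₀ = (10.1×1.38 + 1.22×106)/(11.32) = 143.3/11.32 = 12.66 mg/L.
Initial deficit D₀ = C_s − DO₀ = 10.9 − 8.170 = 2.730 mg/L.
D(2.75) = [0.228×12.66/(0.411−0.228)](e^(−0.228×2.75) − e^(−0.411×2.75)) + 2.730 e^(−0.411×2.75)
= 15.77 × (0.5342 − 0.3230) + 2.730 × 0.3230 = 4.212 mg/L.
DO = 10.9 − 4.212 = 6.688 mg/L.

DO ≈ 6.69 mg/L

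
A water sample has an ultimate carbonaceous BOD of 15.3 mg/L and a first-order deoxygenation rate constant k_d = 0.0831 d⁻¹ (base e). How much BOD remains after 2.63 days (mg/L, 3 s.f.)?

L ≈ 12.3 mg/L

L_t = L₀ e^(−k_d t) = 15.3 × e^(−0.0831×2.63) = 15.3 × 0.8037 = 12.30 mg/L.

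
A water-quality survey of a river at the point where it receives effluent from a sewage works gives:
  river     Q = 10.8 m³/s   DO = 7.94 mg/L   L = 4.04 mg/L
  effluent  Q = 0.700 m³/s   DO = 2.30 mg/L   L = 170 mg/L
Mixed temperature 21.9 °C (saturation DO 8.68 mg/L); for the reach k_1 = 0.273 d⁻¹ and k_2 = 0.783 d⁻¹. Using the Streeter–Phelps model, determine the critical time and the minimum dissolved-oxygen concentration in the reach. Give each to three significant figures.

t_c ≈ 1.76 d; minimum DO ≈ 5.63 mg/L

Mixed DO = (10.8×7.94 + 0.700×2.30)/(10.8+0.700) = 87.36/11.50 = 7.597 mg/L.
Mixed L₀ = (10.8×4.04 + 0.700×170)/(11.50) = 162.6/11.50 = 14.14 mg/L.
Initial deficit D₀ = C_s − DO₀ = 8.68 − 7.597 = 1.083 mg/L.
t_c = (1/0.5100) ln[(0.783/0.273)(1 − 1.083×0.5100/(0.273×14.14))] = 1.961 × ln(2.458) = 1.763 d.
D_c = (0.273/0.783) × 14.14 × e^(−0.273×1.763) = 0.3487 × 14.14 × 0.6179 = 3.047 mg/L.
Minimum DO = 8.68 − 3.047 = 5.633 mg/L.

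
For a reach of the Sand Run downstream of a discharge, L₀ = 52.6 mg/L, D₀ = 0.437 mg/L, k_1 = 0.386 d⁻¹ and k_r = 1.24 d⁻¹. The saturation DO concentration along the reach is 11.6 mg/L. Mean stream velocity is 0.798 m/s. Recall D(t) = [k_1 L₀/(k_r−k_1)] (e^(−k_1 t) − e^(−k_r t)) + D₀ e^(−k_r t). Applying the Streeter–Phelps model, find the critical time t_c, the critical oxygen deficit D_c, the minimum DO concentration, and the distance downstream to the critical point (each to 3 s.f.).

t_c ≈ 1.34 d; D_c ≈ 9.74 mg/L; min DO ≈ 1.86 mg/L; x_c ≈ 92.7 km

t_c = [1/(k_r−k_1)] ln[(k_r/k_1)(1 − D₀(k_r−k_1)/(k_1 L₀))]
= [1/(1.24−0.386)] ln[(1.24/0.386)(1 − 0.437×0.8540/(0.386×52.6))]
= (1/0.8540) ln[3.212 × 0.9816] = 1.171 × ln(3.153) = 1.171 × 1.148 = 1.345 d.
L(t_c) = L₀ e^(−k_1 t_c) = 52.6 × 0.5951 = 31.30 mg/L, and at the critical point k_r D_c = k_1 L, so D_c = (0.386/1.24) × 31.30 = 9.743 mg/L.
Minimum DO = C_s − D_c = 11.6 − 9.743 = 1.857 mg/L.
x_c = v t_c = 0.798 m/s × 1.345 d × 86400 s/d = 92720 m ≈ 92.7 km.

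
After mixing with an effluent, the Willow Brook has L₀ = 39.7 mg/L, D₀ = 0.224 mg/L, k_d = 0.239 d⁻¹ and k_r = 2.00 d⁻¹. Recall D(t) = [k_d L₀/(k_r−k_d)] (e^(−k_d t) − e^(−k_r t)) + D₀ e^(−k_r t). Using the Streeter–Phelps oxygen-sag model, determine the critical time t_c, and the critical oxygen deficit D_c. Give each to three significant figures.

At the critical point dD/dt = 0, so k_d L₀ e^(−k_d t) = k_r D. Substituting D(t) from the Streeter–Phelps equation and solving for t gives
t_c = ln[(k_r/k_d)(1 − D₀(k_r−k_d)/(k_d L₀))] / (k_r−k_d).
Here k_r−k_d = 1.761 d⁻¹ and 1 − D₀(k_r−k_d)/(k_d L₀) = 1 − 0.224×1.761/(0.239×39.7) = 0.9584, so
t_c = ln(8.368 × 0.9584) / 1.761 = 2.082 / 1.761 = 1.182 d.
L(t_c) = L₀ e^(−k_d t_c) = 39.7 × 0.7538 = 29.93 mg/L, and at the critical point k_r D_c = k_d L, so D_c = (0.239/2.00) × 29.93 = 3.576 mg/L.

t_c ≈ 1.18 d; D_c ≈ 3.58 mg/L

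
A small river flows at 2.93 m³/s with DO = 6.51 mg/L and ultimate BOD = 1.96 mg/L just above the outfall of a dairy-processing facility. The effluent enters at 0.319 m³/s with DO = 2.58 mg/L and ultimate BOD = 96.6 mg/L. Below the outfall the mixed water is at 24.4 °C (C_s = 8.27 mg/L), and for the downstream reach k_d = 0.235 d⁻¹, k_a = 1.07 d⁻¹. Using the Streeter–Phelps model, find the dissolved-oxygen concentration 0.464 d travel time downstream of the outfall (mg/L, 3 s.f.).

DO ≈ 6.05 mg/L

Mixed DO = (2.93×6.51 + 0.319×2.58)/(2.93+0.319) = 19.90/3.249 = 6.124 mg/L.
Mixed L₀ = (2.93×1.96 + 0.319×96.6)/(3.249) = 36.56/3.249 = 11.25 mg/L.
Initial deficit D₀ = C_s − DO₀ = 8.27 − 6.124 = 2.146 mg/L.
D(0.464) = [0.235×11.25/(1.07−0.235)](e^(−0.235×0.464) − e^(−1.07×0.464)) + 2.146 e^(−1.07×0.464)
= 3.167 × (0.8967 − 0.6087) + 2.146 × 0.6087 = 2.218 mg/L.
DO = 8.27 − 2.218 = 6.052 mg/L.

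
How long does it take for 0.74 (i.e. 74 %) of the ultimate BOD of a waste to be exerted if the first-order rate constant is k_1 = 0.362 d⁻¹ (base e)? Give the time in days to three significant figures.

t ≈ 3.72 d

y/L₀ = 1 − e^(−k_1 t) = 0.74 ⇒ e^(−k_1 t) = 0.260
t = −ln(0.260) / 0.362 = 1.347 / 0.362 = 3.721 d.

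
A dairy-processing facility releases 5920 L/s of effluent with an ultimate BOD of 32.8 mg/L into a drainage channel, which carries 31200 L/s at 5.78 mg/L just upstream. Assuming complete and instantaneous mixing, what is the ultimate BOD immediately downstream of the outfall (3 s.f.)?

10.1 mg/L

Flow-weighted mixing: C = (Q_r C_r + Q_w C_w)/(Q_r + Q_w)
= (31200×5.78 + 5920×32.8)/(31200 + 5920) = 374500/37120 = 10.09 mg/L.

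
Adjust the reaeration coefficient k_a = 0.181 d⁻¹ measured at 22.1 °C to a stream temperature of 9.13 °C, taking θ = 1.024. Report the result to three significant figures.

k_a(T₂) = k_a(T₁) · θ^(T₂−T₁) = 0.181 × 1.024^(9.13−22.1)
= 0.181 × 1.024^-13.0 = 0.181 × 0.7352 = 0.1331 d⁻¹.

k_a ≈ 0.133 d⁻¹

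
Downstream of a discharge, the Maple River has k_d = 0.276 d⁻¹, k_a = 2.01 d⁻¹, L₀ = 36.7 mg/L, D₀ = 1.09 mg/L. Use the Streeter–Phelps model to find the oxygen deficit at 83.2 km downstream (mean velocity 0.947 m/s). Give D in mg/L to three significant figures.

D ≈ 3.80 mg/L

Travel time t = x/v = 83.2 km / (0.947 m/s) = 83200 m / 0.947 m/s = 87860 s = 1.017 d.
k_d L₀/(k_a−k_d) = 0.276×36.7/(2.01−0.276) = 10.13/1.734 = 5.842 mg/L.
e^(−k_d t) = e^(−0.276×1.017) = 0.7553; e^(−k_a t) = e^(−2.01×1.017) = 0.1295.
D = 5.842 × (0.7553 − 0.1295) + 1.09 × 0.1295 = 3.655 + 0.1412 = 3.797 mg/L.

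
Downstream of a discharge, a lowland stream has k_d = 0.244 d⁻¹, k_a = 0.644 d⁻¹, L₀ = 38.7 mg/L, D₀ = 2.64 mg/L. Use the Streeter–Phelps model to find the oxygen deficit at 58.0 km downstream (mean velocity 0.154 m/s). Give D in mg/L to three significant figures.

Travel time t = x/v = 58.0 km / (0.154 m/s) = 58000 m / 0.154 m/s = 376600 s = 4.359 d.
k_d L₀/(k_a−k_d) = 0.244×38.7/(0.644−0.244) = 9.443/0.4000 = 23.61 mg/L.
e^(−k_d t) = e^(−0.244×4.359) = 0.3452; e^(−k_a t) = e^(−0.644×4.359) = 0.06037.
D = 23.61 × (0.3452 − 0.06037) + 2.64 × 0.06037 = 6.724 + 0.1594 = 6.883 mg/L.

D ≈ 6.88 mg/L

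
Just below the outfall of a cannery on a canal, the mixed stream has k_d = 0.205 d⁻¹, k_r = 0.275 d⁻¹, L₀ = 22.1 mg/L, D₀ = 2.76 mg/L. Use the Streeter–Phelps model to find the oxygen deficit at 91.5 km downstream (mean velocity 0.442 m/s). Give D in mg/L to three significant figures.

Travel time t = x/v = 91.5 km / (0.442 m/s) = 91500 m / 0.442 m/s = 207000 s = 2.396 d.
k_d L₀/(k_r−k_d) = 0.205×22.1/(0.275−0.205) = 4.530/0.07000 = 64.72 mg/L.
e^(−k_d t) = e^(−0.205×2.396) = 0.6119; e^(−k_r t) = e^(−0.275×2.396) = 0.5174.
D = 64.72 × (0.6119 − 0.5174) + 2.76 × 0.5174 = 6.115 + 1.428 = 7.543 mg/L.

D ≈ 7.54 mg/L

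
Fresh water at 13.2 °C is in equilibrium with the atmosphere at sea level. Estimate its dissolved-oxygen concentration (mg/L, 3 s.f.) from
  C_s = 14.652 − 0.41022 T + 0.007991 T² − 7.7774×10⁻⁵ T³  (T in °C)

C_s ≈ 10.5 mg/L

C_s = 14.652 − 0.41022×13.2 + 0.007991×13.2² − 7.7774×10⁻⁵×13.2³ = 10.45 mg/L.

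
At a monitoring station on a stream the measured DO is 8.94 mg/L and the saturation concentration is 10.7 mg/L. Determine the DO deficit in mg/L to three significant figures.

D = C_s − C = 10.7 − 8.94 = 1.76 mg/L.

D ≈ 1.76 mg/L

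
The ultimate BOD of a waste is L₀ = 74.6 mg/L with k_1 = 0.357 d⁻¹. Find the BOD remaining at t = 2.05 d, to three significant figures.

L ≈ 35.9 mg/L

L_t = L₀ e^(−k_1 t) = 74.6 × e^(−0.357×2.05) = 74.6 × 0.4810 = 35.88 mg/L.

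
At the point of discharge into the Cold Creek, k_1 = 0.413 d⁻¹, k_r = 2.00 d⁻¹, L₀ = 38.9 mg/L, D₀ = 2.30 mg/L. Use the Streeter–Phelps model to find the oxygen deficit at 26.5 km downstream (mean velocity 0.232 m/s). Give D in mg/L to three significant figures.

Travel time t = x/v = 26.5 km / (0.232 m/s) = 26500 m / 0.232 m/s = 114200 s = 1.322 d.
k_1 L₀/(k_r−k_1) = 0.413×38.9/(2.00−0.413) = 16.07/1.587 = 10.12 mg/L.
e^(−k_1 t) = e^(−0.413×1.322) = 0.5793; e^(−k_r t) = e^(−2.00×1.322) = 0.07107.
D = 10.12 × (0.5793 − 0.07107) + 2.30 × 0.07107 = 5.145 + 0.1635 = 5.308 mg/L.

D ≈ 5.31 mg/L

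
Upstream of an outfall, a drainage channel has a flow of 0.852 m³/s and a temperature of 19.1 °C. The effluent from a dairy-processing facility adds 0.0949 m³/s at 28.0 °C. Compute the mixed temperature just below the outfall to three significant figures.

20.0 °C

Flow-weighted mixing: C = (Q_r C_r + Q_w C_w)/(Q_r + Q_w)
= (0.852×19.1 + 0.0949×28.0)/(0.852 + 0.0949) = 18.93/0.9469 = 19.99 °C.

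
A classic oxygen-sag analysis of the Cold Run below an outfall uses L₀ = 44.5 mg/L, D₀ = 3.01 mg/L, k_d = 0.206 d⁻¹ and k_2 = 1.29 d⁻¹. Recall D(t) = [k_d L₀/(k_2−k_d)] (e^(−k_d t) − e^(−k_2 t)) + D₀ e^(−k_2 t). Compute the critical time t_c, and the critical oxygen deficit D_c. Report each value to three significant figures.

With k_2/k_d = 6.262 and 1 − D₀(k_2−k_d)/(k_d L₀) = 0.6441,
t_c = ln(6.262 × 0.6441) / (1.29 − 0.206) = ln(4.033) / 1.084 = 1.395/1.084 = 1.287 d.
L(t_c) = L₀ e^(−k_d t_c) = 44.5 × 0.7672 = 34.14 mg/L, and at the critical point k_2 D_c = k_d L, so D_c = (0.206/1.29) × 34.14 = 5.452 mg/L.

t_c ≈ 1.29 d; D_c ≈ 5.45 mg/L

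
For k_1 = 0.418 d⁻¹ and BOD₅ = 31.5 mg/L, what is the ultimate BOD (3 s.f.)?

BOD₅ = L₀(1 − e^(−5k_1)) ⇒ L₀ = BOD₅ / (1 − e^(−5×0.418))
= 31.5 / (1 − 0.1237) = 31.5 / 0.8763 = 35.95 mg/L.

L₀ ≈ 35.9 mg/L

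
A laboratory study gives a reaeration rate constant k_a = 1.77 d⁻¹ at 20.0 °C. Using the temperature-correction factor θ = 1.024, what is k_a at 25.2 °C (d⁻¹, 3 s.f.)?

k_a(T₂) = k_a(T₁) · θ^(T₂−T₁) = 1.77 × 1.024^(25.2−20.0)
= 1.77 × 1.024^5.20 = 1.77 × 1.131 = 2.002 d⁻¹.

k_a ≈ 2.00 d⁻¹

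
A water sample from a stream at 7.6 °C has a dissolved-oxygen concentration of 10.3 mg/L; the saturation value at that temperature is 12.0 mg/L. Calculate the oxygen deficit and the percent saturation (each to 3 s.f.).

D = C_s − C = 12.0 − 10.3 = 1.70 mg/L.
% saturation = 10.3/12.0 × 100 = 85.8 %.

D ≈ 1.70 mg/L; 85.8 % saturation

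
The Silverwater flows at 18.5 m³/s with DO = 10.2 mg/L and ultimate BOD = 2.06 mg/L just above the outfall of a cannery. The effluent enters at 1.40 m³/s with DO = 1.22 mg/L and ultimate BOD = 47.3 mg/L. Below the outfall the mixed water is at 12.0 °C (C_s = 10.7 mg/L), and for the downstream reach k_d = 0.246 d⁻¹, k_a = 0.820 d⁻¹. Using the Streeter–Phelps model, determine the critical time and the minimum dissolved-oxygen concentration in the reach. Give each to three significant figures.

Mixed DO = (18.5×10.2 + 1.40×1.22)/(18.5+1.40) = 190.4/19.90 = 9.568 mg/L.
Mixed L₀ = (18.5×2.06 + 1.40×47.3)/(19.90) = 104.3/19.90 = 5.243 mg/L.
Initial deficit D₀ = C_s − DO₀ = 10.7 − 9.568 = 1.132 mg/L.
t_c = (1/0.5740) ln[(0.820/0.246)(1 − 1.132×0.5740/(0.246×5.243))] = 1.742 × ln(1.654) = 0.8770 d.
D_c = (0.246/0.820) × 5.243 × e^(−0.246×0.8770) = 0.3000 × 5.243 × 0.8059 = 1.268 mg/L.
Minimum DO = 10.7 − 1.268 = 9.432 mg/L.

t_c ≈ 0.877 d; minimum DO ≈ 9.43 mg/L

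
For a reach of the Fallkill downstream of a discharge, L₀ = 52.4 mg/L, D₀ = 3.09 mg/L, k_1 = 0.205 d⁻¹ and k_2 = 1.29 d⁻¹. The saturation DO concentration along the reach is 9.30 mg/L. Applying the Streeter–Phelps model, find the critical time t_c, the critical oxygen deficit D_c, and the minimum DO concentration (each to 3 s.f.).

With k_2/k_1 = 6.293 and 1 − D₀(k_2−k_1)/(k_1 L₀) = 0.6879,
t_c = ln(6.293 × 0.6879) / (1.29 − 0.205) = ln(4.329) / 1.085 = 1.465/1.085 = 1.350 d.
L(t_c) = L₀ e^(−k_1 t_c) = 52.4 × 0.7582 = 39.73 mg/L, and at the critical point k_2 D_c = k_1 L, so D_c = (0.205/1.29) × 39.73 = 6.313 mg/L.
Minimum DO = C_s − D_c = 9.30 − 6.313 = 2.987 mg/L.

t_c ≈ 1.35 d; D_c ≈ 6.31 mg/L; min DO ≈ 2.99 mg/L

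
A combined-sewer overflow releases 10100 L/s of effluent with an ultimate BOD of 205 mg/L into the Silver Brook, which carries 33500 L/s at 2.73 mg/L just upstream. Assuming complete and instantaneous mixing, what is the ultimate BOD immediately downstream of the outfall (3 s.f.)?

49.6 mg/L

Flow-weighted mixing: C = (Q_r C_r + Q_w C_w)/(Q_r + Q_w)
= (33500×2.73 + 10100×205)/(33500 + 10100) = 2.162×10^6/43600 = 49.59 mg/L.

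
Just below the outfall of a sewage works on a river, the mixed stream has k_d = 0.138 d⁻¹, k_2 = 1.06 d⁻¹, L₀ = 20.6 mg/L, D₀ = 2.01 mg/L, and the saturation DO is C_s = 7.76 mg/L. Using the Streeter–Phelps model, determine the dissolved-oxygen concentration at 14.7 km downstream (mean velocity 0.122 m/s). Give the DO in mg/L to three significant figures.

Travel time t = x/v = 14.7 km / (0.122 m/s) = 14700 m / 0.122 m/s = 120500 s = 1.395 d.
k_d L₀/(k_2−k_d) = 0.138×20.6/(1.06−0.138) = 2.843/0.9220 = 3.083 mg/L.
e^(−k_d t) = e^(−0.138×1.395) = 0.8249; e^(−k_2 t) = e^(−1.06×1.395) = 0.2280.
D = 3.083 × (0.8249 − 0.2280) + 2.01 × 0.2280 = 1.840 + 0.4584 = 2.299 mg/L.
DO = C_s − D = 7.76 − 2.299 = 5.461 mg/L.

DO ≈ 5.46 mg/L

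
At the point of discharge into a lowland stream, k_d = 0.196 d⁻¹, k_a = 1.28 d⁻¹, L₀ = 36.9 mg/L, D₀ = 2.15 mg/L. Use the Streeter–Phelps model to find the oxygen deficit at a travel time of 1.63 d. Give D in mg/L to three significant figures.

D ≈ 4.29 mg/L

k_d L₀/(k_a−k_d) = 0.196×36.9/(1.28−0.196) = 7.232/1.084 = 6.672 mg/L.
e^(−k_d t) = e^(−0.196×1.630) = 0.7265; e^(−k_a t) = e^(−1.28×1.630) = 0.1241.
D = 6.672 × (0.7265 − 0.1241) + 2.15 × 0.1241 = 4.019 + 0.2669 = 4.286 mg/L.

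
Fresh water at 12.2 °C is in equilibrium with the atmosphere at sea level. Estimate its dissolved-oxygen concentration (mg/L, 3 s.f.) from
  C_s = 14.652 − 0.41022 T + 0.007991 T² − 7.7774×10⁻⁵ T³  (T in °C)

C_s = 14.652 − 0.41022×12.2 + 0.007991×12.2² − 7.7774×10⁻⁵×12.2³ = 10.70 mg/L.

C_s ≈ 10.7 mg/L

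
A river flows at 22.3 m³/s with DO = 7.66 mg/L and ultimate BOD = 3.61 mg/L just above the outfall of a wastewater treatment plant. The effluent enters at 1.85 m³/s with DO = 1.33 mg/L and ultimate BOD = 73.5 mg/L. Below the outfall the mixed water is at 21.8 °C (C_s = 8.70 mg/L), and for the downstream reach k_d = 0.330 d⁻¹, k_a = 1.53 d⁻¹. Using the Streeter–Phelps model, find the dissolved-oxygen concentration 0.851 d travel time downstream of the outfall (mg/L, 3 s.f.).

Mixed DO = (22.3×7.66 + 1.85×1.33)/(22.3+1.85) = 173.3/24.15 = 7.175 mg/L.
Mixed L₀ = (22.3×3.61 + 1.85×73.5)/(24.15) = 216.5/24.15 = 8.964 mg/L.
Initial deficit D₀ = C_s − DO₀ = 8.70 − 7.175 = 1.525 mg/L.
D(0.851) = [0.330×8.964/(1.53−0.330)](e^(−0.330×0.851) − e^(−1.53×0.851)) + 1.525 e^(−1.53×0.851)
= 2.465 × (0.7552 − 0.2720) + 1.525 × 0.2720 = 1.606 mg/L.
DO = 8.70 − 1.606 = 7.094 mg/L.

DO ≈ 7.09 mg/L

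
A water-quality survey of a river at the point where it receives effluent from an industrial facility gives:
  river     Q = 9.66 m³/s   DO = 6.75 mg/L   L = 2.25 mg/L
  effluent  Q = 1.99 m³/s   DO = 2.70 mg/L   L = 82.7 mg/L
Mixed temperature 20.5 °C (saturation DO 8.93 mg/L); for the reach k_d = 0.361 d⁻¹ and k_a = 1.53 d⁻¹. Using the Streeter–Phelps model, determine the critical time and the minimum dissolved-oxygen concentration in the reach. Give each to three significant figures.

t_c ≈ 0.490 d; minimum DO ≈ 5.77 mg/L

Mixed DO = (9.66×6.75 + 1.99×2.70)/(9.66+1.99) = 70.58/11.65 = 6.058 mg/L.
Mixed L₀ = (9.66×2.25 + 1.99×82.7)/(11.65) = 186.3/11.65 = 15.99 mg/L.
Initial deficit D₀ = C_s − DO₀ = 8.93 − 6.058 = 2.872 mg/L.
t_c = (1/1.169) ln[(1.53/0.361)(1 − 2.872×1.169/(0.361×15.99))] = 0.8554 × ln(1.774) = 0.4902 d.
D_c = (0.361/1.53) × 15.99 × e^(−0.361×0.4902) = 0.2359 × 15.99 × 0.8378 = 3.161 mg/L.
Minimum DO = 8.93 − 3.161 = 5.769 mg/L.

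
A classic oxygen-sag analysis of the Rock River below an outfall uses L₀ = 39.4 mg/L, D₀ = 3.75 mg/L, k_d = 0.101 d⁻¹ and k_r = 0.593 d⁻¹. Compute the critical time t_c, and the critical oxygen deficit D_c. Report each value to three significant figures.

t_c ≈ 2.33 d; D_c ≈ 5.30 mg/L

At the critical point dD/dt = 0, so k_d L₀ e^(−k_d t) = k_r D. Substituting D(t) from the Streeter–Phelps equation and solving for t gives
t_c = ln[(k_r/k_d)(1 − D₀(k_r−k_d)/(k_d L₀))] / (k_r−k_d).
Here k_r−k_d = 0.4920 d⁻¹ and 1 − D₀(k_r−k_d)/(k_d L₀) = 1 − 3.75×0.4920/(0.101×39.4) = 0.5364, so
t_c = ln(5.871 × 0.5364) / 0.4920 = 1.147 / 0.4920 = 2.332 d.
D_c = (k_d/k_r) L₀ e^(−k_d t_c) = (0.101/0.593) × 39.4 × e^(−0.101×2.332) = 0.1703 × 39.4 × 0.7902 = 5.303 mg/L.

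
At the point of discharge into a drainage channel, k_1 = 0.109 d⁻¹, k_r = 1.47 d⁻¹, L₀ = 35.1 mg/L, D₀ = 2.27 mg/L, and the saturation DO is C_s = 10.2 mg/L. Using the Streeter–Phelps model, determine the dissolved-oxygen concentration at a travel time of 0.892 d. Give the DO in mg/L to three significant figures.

k_1 L₀/(k_r−k_1) = 0.109×35.1/(1.47−0.109) = 3.826/1.361 = 2.811 mg/L.
e^(−k_1 t) = e^(−0.109×0.8920) = 0.9073; e^(−k_r t) = e^(−1.47×0.8920) = 0.2695.
D = 2.811 × (0.9073 − 0.2695) + 2.27 × 0.2695 = 1.793 + 0.6117 = 2.405 mg/L.
DO = C_s − D = 10.2 − 2.405 = 7.795 mg/L.

DO ≈ 7.80 mg/L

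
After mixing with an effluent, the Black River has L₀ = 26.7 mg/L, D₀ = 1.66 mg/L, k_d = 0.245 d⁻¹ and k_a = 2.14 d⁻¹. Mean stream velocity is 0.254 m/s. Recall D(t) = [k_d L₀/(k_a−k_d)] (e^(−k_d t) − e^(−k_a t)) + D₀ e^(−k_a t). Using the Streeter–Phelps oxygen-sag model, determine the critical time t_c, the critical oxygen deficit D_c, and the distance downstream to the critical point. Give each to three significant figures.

t_c ≈ 0.798 d; D_c ≈ 2.51 mg/L; x_c ≈ 17.5 km

With k_a/k_d = 8.735 and 1 − D₀(k_a−k_d)/(k_d L₀) = 0.5191,
t_c = ln(8.735 × 0.5191) / (2.14 − 0.245) = ln(4.534) / 1.895 = 1.512/1.895 = 0.7977 d.
L(t_c) = L₀ e^(−k_d t_c) = 26.7 × 0.8225 = 21.96 mg/L, and at the critical point k_a D_c = k_d L, so D_c = (0.245/2.14) × 21.96 = 2.514 mg/L.
x_c = v t_c = 0.254 m/s × 0.7977 d × 86400 s/d = 17510 m ≈ 17.5 km.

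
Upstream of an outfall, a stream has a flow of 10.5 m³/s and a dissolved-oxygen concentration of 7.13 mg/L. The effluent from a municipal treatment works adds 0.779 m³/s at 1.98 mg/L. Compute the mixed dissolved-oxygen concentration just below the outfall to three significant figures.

Flow-weighted mixing: C = (Q_r C_r + Q_w C_w)/(Q_r + Q_w)
= (10.5×7.13 + 0.779×1.98)/(10.5 + 0.779) = 76.41/11.28 = 6.774 mg/L.

6.77 mg/L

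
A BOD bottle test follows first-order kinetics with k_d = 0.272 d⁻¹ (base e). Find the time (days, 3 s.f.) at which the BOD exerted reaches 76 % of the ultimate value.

y/L₀ = 1 − e^(−k_d t) = 0.76 ⇒ e^(−k_d t) = 0.240
t = −ln(0.240) / 0.272 = 1.427 / 0.272 = 5.247 d.

t ≈ 5.25 d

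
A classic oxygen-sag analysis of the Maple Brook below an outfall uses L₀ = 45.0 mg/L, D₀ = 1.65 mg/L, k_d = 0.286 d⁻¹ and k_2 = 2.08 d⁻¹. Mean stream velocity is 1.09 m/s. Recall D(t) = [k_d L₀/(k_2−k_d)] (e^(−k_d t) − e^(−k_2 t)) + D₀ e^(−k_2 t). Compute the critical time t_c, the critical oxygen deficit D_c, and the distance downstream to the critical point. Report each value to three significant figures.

With k_2/k_d = 7.273 and 1 − D₀(k_2−k_d)/(k_d L₀) = 0.7700,
t_c = ln(7.273 × 0.7700) / (2.08 − 0.286) = ln(5.600) / 1.794 = 1.723/1.794 = 0.9603 d.
D_c = (k_d/k_2) L₀ e^(−k_d t_c) = (0.286/2.08) × 45.0 × e^(−0.286×0.9603) = 0.1375 × 45.0 × 0.7598 = 4.702 mg/L.
x_c = v t_c = 1.09 m/s × 0.9603 d × 86400 s/d = 90440 m ≈ 90.4 km.

t_c ≈ 0.960 d; D_c ≈ 4.70 mg/L; x_c ≈ 90.4 km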